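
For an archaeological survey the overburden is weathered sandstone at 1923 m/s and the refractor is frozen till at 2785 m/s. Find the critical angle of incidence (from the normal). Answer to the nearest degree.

44°

Critical incidence: sin θ_c = V₁/V₂ = 1923/2785 = 0.6905.
θ_c = arcsin 0.6905 = 43.67°.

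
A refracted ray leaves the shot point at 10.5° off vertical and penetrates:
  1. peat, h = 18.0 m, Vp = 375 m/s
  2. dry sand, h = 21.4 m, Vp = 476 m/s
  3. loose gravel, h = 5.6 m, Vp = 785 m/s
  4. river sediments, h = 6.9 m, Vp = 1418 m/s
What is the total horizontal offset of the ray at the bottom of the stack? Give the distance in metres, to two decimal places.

17.30 m

p = sin θ₁/V₁ = sin 10.5°/375 = 4.8596e-04 s/m is conserved through the stack.
Layer 1: θ = 10.50°; offset = 18.0·tan 10.50° = 3.3361 m.
Layer 2: sin θ = p·476 = 0.2313 → θ = 13.37°; offset = 21.4·tan 13.37° = 5.0882 m.
Layer 3: sin θ = p·785 = 0.3815 → θ = 22.43°; offset = 5.6·tan 22.43° = 2.3111 m.
Layer 4: sin θ = p·1418 = 0.6891 → θ = 43.56°; offset = 6.9·tan 43.56° = 6.5612 m.
Σ offsets = 17.2966 m.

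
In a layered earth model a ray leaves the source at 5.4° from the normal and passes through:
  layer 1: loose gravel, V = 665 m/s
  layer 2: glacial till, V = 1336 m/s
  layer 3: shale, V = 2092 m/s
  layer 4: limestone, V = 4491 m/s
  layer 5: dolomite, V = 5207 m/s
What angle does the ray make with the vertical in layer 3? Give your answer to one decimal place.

Ray parameter p = sin 5.4° / 665 = 1.4152e-04 s/m.
sin θ_3 = p·V_3 = 1.4152e-04 × 2092 = 0.2961.
θ_3 = 17.22° from the vertical.

17.2°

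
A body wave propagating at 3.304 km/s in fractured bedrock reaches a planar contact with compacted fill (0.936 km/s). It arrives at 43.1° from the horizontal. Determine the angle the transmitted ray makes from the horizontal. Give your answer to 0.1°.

78.1°

Convert to the normal: θ₁ = 90° − 43.1° = 46.9°.
Snell's law: sin θ₂ = (V₂/V₁)·sin θ₁ = (0.936/3.304)·sin 46.9° = 0.2068.
θ₂ = sin⁻¹(0.2068) = 11.94° (from vertical).
From the interface: 90° − 11.94° = 78.06°.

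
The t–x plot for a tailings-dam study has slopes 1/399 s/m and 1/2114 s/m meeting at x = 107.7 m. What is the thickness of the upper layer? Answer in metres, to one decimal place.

h = (x_cross/2)·√((V₂−V₁)/(V₂+V₁)).
(V₂−V₁)/(V₂+V₁) = (2114−399)/(2114+399) = 0.6825; √ = 0.8261.
h = (107.7/2)·0.8261 = 44.49 m.

44.5 m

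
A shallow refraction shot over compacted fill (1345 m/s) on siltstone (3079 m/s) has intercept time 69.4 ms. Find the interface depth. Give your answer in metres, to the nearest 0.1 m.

51.9 m

h = tᵢ·V₁·V₂ / (2·√(V₂²−V₁²)).
√(V₂²−V₁²) = √(3079² − 1345²) = 2769.7 m/s.
h = 0.0694 s × 1345 × 3079 / (2 × 2769.7) = 51.88 m.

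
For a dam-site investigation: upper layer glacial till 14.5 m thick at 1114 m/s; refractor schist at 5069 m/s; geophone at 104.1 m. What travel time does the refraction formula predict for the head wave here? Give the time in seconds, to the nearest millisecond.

t = x/V₂ + 2h·√(V₂²−V₁²)/(V₁V₂).
√(V₂²−V₁²) = √(5069²−1114²) = 4945.1 m/s; delay term = 2·14.5·4945.1/(1114·5069) = 0.02540 s.
t = 104.1/5069 + 0.02540 = 0.04593 s.

0.046 s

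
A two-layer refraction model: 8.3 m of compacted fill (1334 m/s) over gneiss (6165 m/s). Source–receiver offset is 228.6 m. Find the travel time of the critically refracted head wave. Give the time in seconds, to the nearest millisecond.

0.049 s

t = x/V₂ + 2h·√(V₂²−V₁²)/(V₁V₂).
√(V₂²−V₁²) = √(6165²−1334²) = 6018.9 m/s; delay term = 2·8.3·6018.9/(1334·6165) = 0.01215 s.
t = 228.6/6165 + 0.01215 = 0.04923 s.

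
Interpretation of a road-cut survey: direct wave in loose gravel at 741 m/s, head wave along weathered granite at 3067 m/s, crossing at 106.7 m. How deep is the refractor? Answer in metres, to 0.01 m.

h = (x_cross/2)·√((V₂−V₁)/(V₂+V₁)).
(V₂−V₁)/(V₂+V₁) = (3067−741)/(3067+741) = 0.6108; √ = 0.7815.
h = (106.7/2)·0.7815 = 41.70 m.

41.70 m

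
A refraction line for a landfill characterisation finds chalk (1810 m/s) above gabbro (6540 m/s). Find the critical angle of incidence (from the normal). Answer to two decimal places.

Critical incidence: sin θ_c = V₁/V₂ = 1810/6540 = 0.2768.
θ_c = arcsin 0.2768 = 16.07°.

16.07°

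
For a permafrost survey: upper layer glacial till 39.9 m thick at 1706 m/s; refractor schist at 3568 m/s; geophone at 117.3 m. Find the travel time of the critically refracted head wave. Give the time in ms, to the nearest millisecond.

t = x/V₂ + 2h·√(V₂²−V₁²)/(V₁V₂).
√(V₂²−V₁²) = √(3568²−1706²) = 3133.7 m/s; delay term = 2·39.9·3133.7/(1706·3568) = 0.04108 s.
t = 117.3/3568 + 0.04108 = 0.07396 s.

74 ms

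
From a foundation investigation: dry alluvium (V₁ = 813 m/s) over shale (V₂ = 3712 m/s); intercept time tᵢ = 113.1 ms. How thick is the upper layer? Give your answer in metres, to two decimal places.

47.12 m

h = tᵢ·V₁·V₂ / (2·√(V₂²−V₁²)).
√(V₂²−V₁²) = √(3712² − 813²) = 3621.9 m/s.
h = 0.1131 s × 813 × 3712 / (2 × 3621.9) = 47.12 m.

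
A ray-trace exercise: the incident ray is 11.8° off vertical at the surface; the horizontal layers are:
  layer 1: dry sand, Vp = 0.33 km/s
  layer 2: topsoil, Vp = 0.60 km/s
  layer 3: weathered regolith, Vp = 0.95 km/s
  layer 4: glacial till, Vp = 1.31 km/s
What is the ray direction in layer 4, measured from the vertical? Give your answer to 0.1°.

54.3°

Snell's law across each interface conserves sin θ / V, so sin θ_4 = V_4·sin θ₁/V₁.
sin θ_4 = 1.31 × sin 11.8° / 0.33 = 0.8118.
θ_4 = arcsin 0.8118 = 54.27°.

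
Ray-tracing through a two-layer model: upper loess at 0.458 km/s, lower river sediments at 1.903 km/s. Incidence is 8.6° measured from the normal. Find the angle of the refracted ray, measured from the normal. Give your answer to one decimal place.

Snell's law: sin θ₂ = (V₂/V₁)·sin θ₁ = (1.903/0.458)·sin 8.6° = 0.6213.
θ₂ = sin⁻¹(0.6213) = 38.41° (from vertical).

38.4°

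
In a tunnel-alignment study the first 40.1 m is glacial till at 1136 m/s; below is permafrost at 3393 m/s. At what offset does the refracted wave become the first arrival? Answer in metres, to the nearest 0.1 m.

θ_c = arcsin(1136/3393) = 19.56°, so cos θ_c = 0.9423 and tᵢ = 2h cos θ_c/V₁ = 0.0665 s.
At crossover x/V₁ = x/V₂ + tᵢ ⇒ x = tᵢ/(1/V₁ − 1/V₂) = 0.06652/(8.8028e-04 − 2.9472e-04) = 113.61 m.

113.6 m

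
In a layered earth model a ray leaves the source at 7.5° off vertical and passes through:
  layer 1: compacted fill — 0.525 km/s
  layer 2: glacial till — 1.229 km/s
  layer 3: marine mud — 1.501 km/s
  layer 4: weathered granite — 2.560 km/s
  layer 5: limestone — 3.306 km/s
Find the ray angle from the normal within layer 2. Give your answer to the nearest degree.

Ray parameter p = sin 7.5° / 0.525 = 2.4862e-01 s/km.
sin θ_2 = p·V_2 = 2.4862e-01 × 1.229 = 0.3056.
θ_2 = 17.79° from the vertical.

18°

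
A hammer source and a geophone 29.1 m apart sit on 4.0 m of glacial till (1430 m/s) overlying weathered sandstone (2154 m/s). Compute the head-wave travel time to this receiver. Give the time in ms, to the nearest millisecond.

18 ms

t = x/V₂ + 2h·√(V₂²−V₁²)/(V₁V₂).
√(V₂²−V₁²) = √(2154²−1430²) = 1610.8 m/s; delay term = 2·4.0·1610.8/(1430·2154) = 0.00418 s.
t = 29.1/2154 + 0.00418 = 0.01769 s.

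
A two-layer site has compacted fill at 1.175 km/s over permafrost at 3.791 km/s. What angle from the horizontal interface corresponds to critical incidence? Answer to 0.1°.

71.9°

At critical incidence the refracted ray runs along the interface (θ₂ = 90°), so sin θ_c = V₁/V₂.
θ_c = arcsin(1.175/3.791) = arcsin 0.3099 = 18.06°.
Measured from the interface: 90° − 18.06° = 71.94°.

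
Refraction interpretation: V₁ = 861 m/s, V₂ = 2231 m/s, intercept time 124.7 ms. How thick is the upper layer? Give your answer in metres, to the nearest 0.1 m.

h = tᵢ·V₁·V₂ / (2·√(V₂²−V₁²)).
√(V₂²−V₁²) = √(2231² − 861²) = 2058.2 m/s.
h = 0.1247 s × 861 × 2231 / (2 × 2058.2) = 58.19 m.

58.2 m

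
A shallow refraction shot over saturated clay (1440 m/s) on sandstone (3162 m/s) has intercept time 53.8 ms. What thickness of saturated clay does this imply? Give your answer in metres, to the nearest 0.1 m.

θ_c = arcsin(1440/3162) = 27.09°; cos θ_c = 0.8903.
tᵢ = 2h cos θ_c/V₁ ⇒ h = tᵢ·V₁/(2 cos θ_c) = 0.0538·1440/(2·0.8903) = 43.51 m.

43.5 m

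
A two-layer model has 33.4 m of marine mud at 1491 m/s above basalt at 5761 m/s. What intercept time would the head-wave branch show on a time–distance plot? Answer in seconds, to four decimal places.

θ_c = arcsin(V₁/V₂) = arcsin(1491/5761) = 15.00°; cos θ_c = 0.9659.
tᵢ = 2h·cos θ_c / V₁ = 2·33.4·0.9659 / 1491 = 0.04328 s.

0.0433 s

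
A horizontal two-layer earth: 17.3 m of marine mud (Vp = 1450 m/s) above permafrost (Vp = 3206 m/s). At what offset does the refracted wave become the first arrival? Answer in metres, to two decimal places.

θ_c = arcsin(1450/3206) = 26.89°, so cos θ_c = 0.8919 and tᵢ = 2h cos θ_c/V₁ = 0.0213 s.
At crossover x/V₁ = x/V₂ + tᵢ ⇒ x = tᵢ/(1/V₁ − 1/V₂) = 0.02128/(6.8966e-04 − 3.1192e-04) = 56.34 m.

56.34 m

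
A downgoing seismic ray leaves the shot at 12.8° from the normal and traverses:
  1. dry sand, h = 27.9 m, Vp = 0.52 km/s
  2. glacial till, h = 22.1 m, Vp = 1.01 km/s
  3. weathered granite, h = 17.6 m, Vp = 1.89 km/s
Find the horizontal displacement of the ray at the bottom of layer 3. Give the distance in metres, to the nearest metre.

41 m

Apply Snell's law at each interface; in layer i the horizontal offset is hᵢ·tan θᵢ.
Layer 1: θ = 12.80°; offset = 27.9·tan 12.80° = 6.339 m.
Layer 2: sin θ = 1.01·sin 12.8°/0.52 = 0.4303, θ = 25.49°; offset = 22.1·tan 25.49° = 10.535 m.
Layer 3: sin θ = 1.89·sin 12.8°/0.52 = 0.8052, θ = 53.63°; offset = 17.6·tan 53.63° = 23.902 m.
Σ offsets = 40.776 m.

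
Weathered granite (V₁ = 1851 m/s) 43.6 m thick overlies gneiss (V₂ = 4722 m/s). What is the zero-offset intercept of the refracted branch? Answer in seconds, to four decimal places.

θ_c = arcsin(V₁/V₂) = arcsin(1851/4722) = 23.08°; cos θ_c = 0.9200.
tᵢ = 2h·cos θ_c / V₁ = 2·43.6·0.9200 / 1851 = 0.04334 s.

0.0433 s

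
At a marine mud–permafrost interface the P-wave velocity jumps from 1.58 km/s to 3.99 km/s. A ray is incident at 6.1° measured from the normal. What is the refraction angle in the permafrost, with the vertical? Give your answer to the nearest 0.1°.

Snell's law: sin θ₂ = (V₂/V₁)·sin θ₁ = (3.99/1.58)·sin 6.1° = 0.2684.
θ₂ = arcsin 0.2684 = 15.57° from the normal.

15.6°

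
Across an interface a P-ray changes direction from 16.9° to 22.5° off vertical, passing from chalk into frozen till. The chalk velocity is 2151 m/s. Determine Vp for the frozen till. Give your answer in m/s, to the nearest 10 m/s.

sin 16.9° = 0.2907; sin 22.5° = 0.3827.
V₂ = V₁·(sin θ₂/sin θ₁) = 2151·(0.3827/0.2907) = 2831.60 m/s.

2830 m/s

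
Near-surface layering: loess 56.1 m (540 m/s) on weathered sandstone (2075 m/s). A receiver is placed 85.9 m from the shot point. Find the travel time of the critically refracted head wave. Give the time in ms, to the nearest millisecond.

t = x/V₂ + 2h·√(V₂²−V₁²)/(V₁V₂).
√(V₂²−V₁²) = √(2075²−540²) = 2003.5 m/s; delay term = 2·56.1·2003.5/(540·2075) = 0.20062 s.
t = 85.9/2075 + 0.20062 = 0.24202 s.

242 ms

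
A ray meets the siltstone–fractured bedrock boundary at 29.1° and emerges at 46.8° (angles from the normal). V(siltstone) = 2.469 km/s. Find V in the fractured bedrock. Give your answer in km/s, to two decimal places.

3.70 km/s

sin 29.1° = 0.4863; sin 46.8° = 0.7290.
V₂ = V₁·(sin θ₂/sin θ₁) = 2.469·(0.7290/0.4863) = 3.70 km/s.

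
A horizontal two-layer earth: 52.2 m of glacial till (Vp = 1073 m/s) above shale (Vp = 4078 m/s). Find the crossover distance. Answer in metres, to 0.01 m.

x_cross = 2h·√((V₂+V₁)/(V₂−V₁)).
(V₂+V₁)/(V₂−V₁) = (4078+1073)/(4078−1073) = 1.7141; √ = 1.3093.
x_cross = 2·52.2·1.3093 = 136.69 m.

136.69 m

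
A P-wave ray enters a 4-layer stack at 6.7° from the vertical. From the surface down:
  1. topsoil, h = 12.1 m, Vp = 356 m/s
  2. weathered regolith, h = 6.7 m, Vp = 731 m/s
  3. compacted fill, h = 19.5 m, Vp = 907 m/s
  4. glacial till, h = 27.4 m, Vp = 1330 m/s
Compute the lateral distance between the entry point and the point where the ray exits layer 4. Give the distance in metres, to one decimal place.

Apply Snell's law at each interface; in layer i the horizontal offset is hᵢ·tan θᵢ.
Layer 1: θ = 6.70°; offset = 12.1·tan 6.70° = 1.421 m.
Layer 2: sin θ = 731·sin 6.7°/356 = 0.2396, θ = 13.86°; offset = 6.7·tan 13.86° = 1.653 m.
Layer 3: sin θ = 907·sin 6.7°/356 = 0.2972, θ = 17.29°; offset = 19.5·tan 17.29° = 6.071 m.
Layer 4: sin θ = 1330·sin 6.7°/356 = 0.4359, θ = 25.84°; offset = 27.4·tan 25.84° = 13.270 m.
Total horizontal offset = 22.415 m.

22.4 m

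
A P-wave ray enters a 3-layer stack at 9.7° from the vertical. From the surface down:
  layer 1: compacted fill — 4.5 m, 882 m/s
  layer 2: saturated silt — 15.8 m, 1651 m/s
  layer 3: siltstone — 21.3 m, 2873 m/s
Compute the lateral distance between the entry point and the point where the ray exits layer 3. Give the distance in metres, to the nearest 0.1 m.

20.0 m

p = sin θ₁/V₁ = sin 9.7°/882 = 1.9103e-04 s/m is conserved through the stack.
Layer 1: θ = 9.70°; offset = 4.5·tan 9.70° = 0.769 m.
Layer 2: sin θ = p·1651 = 0.3154 → θ = 18.38°; offset = 15.8·tan 18.38° = 5.251 m.
Layer 3: sin θ = p·2873 = 0.5488 → θ = 33.29°; offset = 21.3·tan 33.29° = 13.985 m.
Total horizontal offset = 20.005 m.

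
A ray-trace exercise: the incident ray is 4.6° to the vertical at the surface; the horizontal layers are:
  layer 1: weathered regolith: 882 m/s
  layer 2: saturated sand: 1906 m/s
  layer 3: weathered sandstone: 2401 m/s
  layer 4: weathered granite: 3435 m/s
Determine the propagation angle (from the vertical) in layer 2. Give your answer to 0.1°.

Ray parameter p = sin 4.6° / 882 = 9.0928e-05 s/m.
sin θ_2 = p·V_2 = 9.0928e-05 × 1906 = 0.1733.
θ_2 = arcsin 0.1733 = 9.98°.

10.0°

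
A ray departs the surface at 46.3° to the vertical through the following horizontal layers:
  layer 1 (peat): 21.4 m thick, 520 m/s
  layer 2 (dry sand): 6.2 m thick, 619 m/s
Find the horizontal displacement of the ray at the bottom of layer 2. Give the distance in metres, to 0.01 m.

Ray parameter p = sin 46.3° / 520 m/s = 1.3903e-03 s/m.
Layer 1: θ = 46.30°; offset = 21.4·tan 46.30° = 22.3938 m.
Layer 2: sin θ = p·619 = 0.8606 → θ = 59.39°; offset = 6.2·tan 59.39° = 10.4774 m.
Summing the layer offsets gives 32.8712 m.

32.87 m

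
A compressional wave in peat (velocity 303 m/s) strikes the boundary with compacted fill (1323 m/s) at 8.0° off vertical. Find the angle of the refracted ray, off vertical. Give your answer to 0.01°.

37.42°

sin θ₁/V₁ = sin θ₂/V₂ ⇒ sin θ₂ = 1323·sin 8.0°/303 = 1323·0.1392/303 = 0.6077.
θ₂ = arcsin 0.6077 = 37.42° from the normal.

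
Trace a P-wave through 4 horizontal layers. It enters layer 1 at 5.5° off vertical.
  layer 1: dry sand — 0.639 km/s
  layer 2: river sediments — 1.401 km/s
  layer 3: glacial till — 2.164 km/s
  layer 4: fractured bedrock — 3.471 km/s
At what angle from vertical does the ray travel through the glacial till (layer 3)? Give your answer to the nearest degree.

Snell's law across each interface conserves sin θ / V, so sin θ_3 = V_3·sin θ₁/V₁.
sin θ_3 = 2.164 × sin 5.5° / 0.639 = 0.3246.
θ_3 = 18.94° from the vertical.

19°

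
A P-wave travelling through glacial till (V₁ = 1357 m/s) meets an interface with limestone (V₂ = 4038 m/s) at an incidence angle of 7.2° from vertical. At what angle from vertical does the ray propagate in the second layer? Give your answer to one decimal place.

sin θ₁/V₁ = sin θ₂/V₂ ⇒ sin θ₂ = 4038·sin 7.2°/1357 = 4038·0.1253/1357 = 0.3730.
θ₂ = sin⁻¹(0.3730) = 21.90° (from vertical).

21.9°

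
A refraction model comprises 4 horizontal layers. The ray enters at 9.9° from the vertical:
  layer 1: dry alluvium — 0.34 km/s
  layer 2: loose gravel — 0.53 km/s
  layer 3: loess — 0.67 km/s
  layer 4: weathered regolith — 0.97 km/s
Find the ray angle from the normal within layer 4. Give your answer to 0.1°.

29.4°

Ray parameter p = sin 9.9° / 0.34 = 5.0567e-01 s/km.
sin θ_4 = p·V_4 = 5.0567e-01 × 0.97 = 0.4905.
θ_4 = arcsin 0.4905 = 29.37°.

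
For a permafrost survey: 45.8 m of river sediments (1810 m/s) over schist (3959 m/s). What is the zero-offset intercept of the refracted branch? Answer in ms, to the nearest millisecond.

45 ms

θ_c = arcsin(V₁/V₂) = arcsin(1810/3959) = 27.21°; cos θ_c = 0.8894.
tᵢ = 2h·cos θ_c / V₁ = 2·45.8·0.8894 / 1810 = 0.04501 s.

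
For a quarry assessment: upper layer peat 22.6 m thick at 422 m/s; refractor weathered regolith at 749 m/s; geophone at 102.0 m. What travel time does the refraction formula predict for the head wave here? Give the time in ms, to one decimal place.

t = x/V₂ + 2h·√(V₂²−V₁²)/(V₁V₂).
√(V₂²−V₁²) = √(749²−422²) = 618.8 m/s; delay term = 2·22.6·618.8/(422·749) = 0.08849 s.
t = 102.0/749 + 0.08849 = 0.22467 s.

224.7 ms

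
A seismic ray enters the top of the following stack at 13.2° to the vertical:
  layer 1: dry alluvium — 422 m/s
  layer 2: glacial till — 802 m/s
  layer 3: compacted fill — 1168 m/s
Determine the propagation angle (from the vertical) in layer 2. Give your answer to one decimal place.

25.7°

Ray parameter p = sin 13.2° / 422 = 5.4112e-04 s/m.
sin θ_2 = p·V_2 = 5.4112e-04 × 802 = 0.4340.
θ_2 = 25.72° from the vertical.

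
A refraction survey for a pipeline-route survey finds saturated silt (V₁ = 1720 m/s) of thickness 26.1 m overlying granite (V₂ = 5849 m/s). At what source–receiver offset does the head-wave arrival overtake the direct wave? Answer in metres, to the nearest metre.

x_cross = 2h·√((V₂+V₁)/(V₂−V₁)).
(V₂+V₁)/(V₂−V₁) = (5849+1720)/(5849−1720) = 1.8331; √ = 1.3539.
x_cross = 2·26.1·1.3539 = 70.68 m.

71 m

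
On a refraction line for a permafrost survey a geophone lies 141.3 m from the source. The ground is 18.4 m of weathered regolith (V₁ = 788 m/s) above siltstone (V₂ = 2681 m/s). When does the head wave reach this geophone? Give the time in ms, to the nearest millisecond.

θ_c = arcsin(V₁/V₂) = arcsin(788/2681) = 17.09°, cos θ_c = 0.9558.
Intercept time tᵢ = 2h cos θ_c / V₁ = 2·18.4·0.9558/788 = 0.04464 s.
t = x/V₂ + tᵢ = 141.3/2681 + 0.04464 = 0.09734 s.

97 ms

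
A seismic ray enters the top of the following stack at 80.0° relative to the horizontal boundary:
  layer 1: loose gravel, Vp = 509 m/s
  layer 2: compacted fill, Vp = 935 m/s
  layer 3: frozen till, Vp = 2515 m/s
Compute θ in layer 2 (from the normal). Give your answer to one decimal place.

From the normal: θ₁ = 90° − 80.0° = 10.0°.
Ray parameter p = sin 10.0° / 509 = 3.4116e-04 s/m.
sin θ_2 = p·V_2 = 3.4116e-04 × 935 = 0.3190.
θ_2 = 18.60° from the vertical.

18.6°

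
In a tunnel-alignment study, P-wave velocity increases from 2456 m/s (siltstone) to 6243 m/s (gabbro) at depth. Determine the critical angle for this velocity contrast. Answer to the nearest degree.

At critical incidence the refracted ray runs along the interface (θ₂ = 90°), so sin θ_c = V₁/V₂.
θ_c = arcsin(2456/6243) = arcsin 0.3934 = 23.17°.

23°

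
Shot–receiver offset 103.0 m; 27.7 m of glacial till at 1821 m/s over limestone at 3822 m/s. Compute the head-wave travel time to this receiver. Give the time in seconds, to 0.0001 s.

θ_c = arcsin(V₁/V₂) = arcsin(1821/3822) = 28.45°, cos θ_c = 0.8792.
Intercept time tᵢ = 2h cos θ_c / V₁ = 2·27.7·0.8792/1821 = 0.02675 s.
t = x/V₂ + tᵢ = 103.0/3822 + 0.02675 = 0.05370 s.

0.0537 s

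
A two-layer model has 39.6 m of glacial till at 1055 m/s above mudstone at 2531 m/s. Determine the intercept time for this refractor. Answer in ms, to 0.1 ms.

θ_c = arcsin(V₁/V₂) = arcsin(1055/2531) = 24.63°; cos θ_c = 0.9090.
tᵢ = 2h·cos θ_c / V₁ = 2·39.6·0.9090 / 1055 = 0.06824 s.

68.2 ms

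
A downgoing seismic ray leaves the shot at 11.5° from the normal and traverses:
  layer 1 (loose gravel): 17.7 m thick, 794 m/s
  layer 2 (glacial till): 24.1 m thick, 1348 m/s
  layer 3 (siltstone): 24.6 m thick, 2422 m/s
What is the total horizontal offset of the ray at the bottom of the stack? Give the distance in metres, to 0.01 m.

31.12 m

p = sin θ₁/V₁ = sin 11.5°/794 = 2.5109e-04 s/m is conserved through the stack.
Layer 1: θ = 11.50°; offset = 17.7·tan 11.50° = 3.6011 m.
Layer 2: sin θ = p·1348 = 0.3385 → θ = 19.78°; offset = 24.1·tan 19.78° = 8.6689 m.
Layer 3: sin θ = p·2422 = 0.6081 → θ = 37.46°; offset = 24.6·tan 37.46° = 18.8460 m.
Summing the layer offsets gives 31.1160 m.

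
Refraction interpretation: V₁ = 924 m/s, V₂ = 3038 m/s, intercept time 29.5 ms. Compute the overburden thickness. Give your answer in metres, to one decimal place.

14.3 m

θ_c = arcsin(924/3038) = 17.71°; cos θ_c = 0.9526.
tᵢ = 2h cos θ_c/V₁ ⇒ h = tᵢ·V₁/(2 cos θ_c) = 0.0295·924/(2·0.9526) = 14.31 m.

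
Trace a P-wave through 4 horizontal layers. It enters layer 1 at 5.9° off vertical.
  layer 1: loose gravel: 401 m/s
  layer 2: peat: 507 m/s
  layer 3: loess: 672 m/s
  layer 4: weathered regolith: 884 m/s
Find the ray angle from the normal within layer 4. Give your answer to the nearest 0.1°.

Snell's law across each interface conserves sin θ / V, so sin θ_4 = V_4·sin θ₁/V₁.
sin θ_4 = 884 × sin 5.9° / 401 = 0.2266.
θ_4 = 13.10° from the vertical.

13.1°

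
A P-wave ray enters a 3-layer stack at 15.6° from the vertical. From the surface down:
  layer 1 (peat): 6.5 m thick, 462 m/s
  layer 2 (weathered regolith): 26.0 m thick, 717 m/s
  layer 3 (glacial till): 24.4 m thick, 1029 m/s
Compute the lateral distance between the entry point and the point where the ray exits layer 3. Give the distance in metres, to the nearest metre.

p = sin θ₁/V₁ = sin 15.6°/462 = 5.8208e-04 s/m is conserved through the stack.
Layer 1: θ = 15.60°; offset = 6.5·tan 15.60° = 1.815 m.
Layer 2: sin θ = p·717 = 0.4173 → θ = 24.67°; offset = 26.0·tan 24.67° = 11.941 m.
Layer 3: sin θ = p·1029 = 0.5990 → θ = 36.80°; offset = 24.4·tan 36.80° = 18.250 m.
Σ offsets = 32.006 m.

32 m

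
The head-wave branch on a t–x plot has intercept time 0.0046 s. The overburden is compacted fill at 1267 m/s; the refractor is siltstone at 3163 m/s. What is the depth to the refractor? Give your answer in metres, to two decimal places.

3.18 m

θ_c = arcsin(1267/3163) = 23.61°; cos θ_c = 0.9163.
tᵢ = 2h cos θ_c/V₁ ⇒ h = tᵢ·V₁/(2 cos θ_c) = 0.0046·1267/(2·0.9163) = 3.18 m.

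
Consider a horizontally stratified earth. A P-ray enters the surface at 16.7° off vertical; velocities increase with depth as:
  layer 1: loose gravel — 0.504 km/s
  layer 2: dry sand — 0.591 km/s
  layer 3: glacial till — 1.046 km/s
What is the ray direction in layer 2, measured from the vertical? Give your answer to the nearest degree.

20°

Snell's law across each interface conserves sin θ / V, so sin θ_2 = V_2·sin θ₁/V₁.
sin θ_2 = 0.591 × sin 16.7° / 0.504 = 0.3370.
θ_2 = 19.69° from the vertical.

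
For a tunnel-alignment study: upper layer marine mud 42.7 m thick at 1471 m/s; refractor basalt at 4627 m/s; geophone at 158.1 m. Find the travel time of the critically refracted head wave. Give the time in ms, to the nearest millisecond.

t = x/V₂ + 2h·√(V₂²−V₁²)/(V₁V₂).
√(V₂²−V₁²) = √(4627²−1471²) = 4386.9 m/s; delay term = 2·42.7·4386.9/(1471·4627) = 0.05504 s.
t = 158.1/4627 + 0.05504 = 0.08921 s.

89 ms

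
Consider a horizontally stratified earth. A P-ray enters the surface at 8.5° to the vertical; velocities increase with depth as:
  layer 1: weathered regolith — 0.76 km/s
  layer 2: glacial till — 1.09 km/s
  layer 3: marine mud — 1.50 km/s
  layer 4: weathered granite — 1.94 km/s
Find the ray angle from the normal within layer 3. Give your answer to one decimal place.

17.0°

Snell's law across each interface conserves sin θ / V, so sin θ_3 = V_3·sin θ₁/V₁.
sin θ_3 = 1.50 × sin 8.5° / 0.76 = 0.2917.
θ_3 = arcsin 0.2917 = 16.96°.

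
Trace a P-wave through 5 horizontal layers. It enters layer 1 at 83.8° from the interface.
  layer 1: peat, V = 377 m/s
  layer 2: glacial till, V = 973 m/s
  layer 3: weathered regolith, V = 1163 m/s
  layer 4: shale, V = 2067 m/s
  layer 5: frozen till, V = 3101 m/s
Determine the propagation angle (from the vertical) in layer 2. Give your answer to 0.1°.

From the normal: θ₁ = 90° − 83.8° = 6.2°.
Ray parameter p = sin 6.2° / 377 = 2.8647e-04 s/m.
sin θ_2 = p·V_2 = 2.8647e-04 × 973 = 0.2787.
θ_2 = 16.18° from the vertical.

16.2°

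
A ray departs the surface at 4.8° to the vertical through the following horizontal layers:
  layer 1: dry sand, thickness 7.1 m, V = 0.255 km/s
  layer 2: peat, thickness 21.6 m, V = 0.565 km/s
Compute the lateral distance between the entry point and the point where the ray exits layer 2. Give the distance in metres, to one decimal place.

Ray parameter p = sin 4.8° / 0.255 km/s = 3.2815e-01 s/km.
Layer 1: θ = 4.80°; offset = 7.1·tan 4.80° = 0.596 m.
Layer 2: sin θ = p·0.565 = 0.1854 → θ = 10.68°; offset = 21.6·tan 10.68° = 4.075 m.
Total horizontal offset = 4.672 m.

4.7 m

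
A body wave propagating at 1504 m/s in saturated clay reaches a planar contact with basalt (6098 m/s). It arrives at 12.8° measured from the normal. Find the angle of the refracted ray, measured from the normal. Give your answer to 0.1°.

63.9°

sin θ₁/V₁ = sin θ₂/V₂ ⇒ sin θ₂ = 6098·sin 12.8°/1504 = 6098·0.2215/1504 = 0.8983.
θ₂ = arcsin 0.8983 = 63.93° from the normal.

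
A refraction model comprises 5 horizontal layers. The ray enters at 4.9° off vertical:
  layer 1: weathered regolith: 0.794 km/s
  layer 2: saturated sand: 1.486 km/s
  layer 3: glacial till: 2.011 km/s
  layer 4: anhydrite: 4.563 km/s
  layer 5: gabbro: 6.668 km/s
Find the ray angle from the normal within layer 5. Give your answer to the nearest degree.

Ray parameter p = sin 4.9° / 0.794 = 1.0758e-01 s/km.
sin θ_5 = p·V_5 = 1.0758e-01 × 6.668 = 0.7173.
θ_5 = 45.83° from the vertical.

46°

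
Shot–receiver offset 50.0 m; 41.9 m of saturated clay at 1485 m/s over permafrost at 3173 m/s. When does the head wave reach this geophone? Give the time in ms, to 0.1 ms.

θ_c = arcsin(V₁/V₂) = arcsin(1485/3173) = 27.91°, cos θ_c = 0.8837.
Intercept time tᵢ = 2h cos θ_c / V₁ = 2·41.9·0.8837/1485 = 0.04987 s.
t = x/V₂ + tᵢ = 50.0/3173 + 0.04987 = 0.06563 s.

65.6 ms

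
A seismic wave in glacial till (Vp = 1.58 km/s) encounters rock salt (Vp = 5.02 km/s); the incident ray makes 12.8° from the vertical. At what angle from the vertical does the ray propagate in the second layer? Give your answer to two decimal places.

44.74°

Snell's law: sin θ₂ = (V₂/V₁)·sin θ₁ = (5.02/1.58)·sin 12.8° = 0.7039.
θ₂ = arcsin 0.7039 = 44.74° from the normal.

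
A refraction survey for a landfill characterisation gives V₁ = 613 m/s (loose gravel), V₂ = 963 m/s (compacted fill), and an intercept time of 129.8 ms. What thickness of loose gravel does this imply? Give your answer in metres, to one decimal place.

θ_c = arcsin(613/963) = 39.54°; cos θ_c = 0.7712.
tᵢ = 2h cos θ_c/V₁ ⇒ h = tᵢ·V₁/(2 cos θ_c) = 0.1298·613/(2·0.7712) = 51.58 m.

51.6 m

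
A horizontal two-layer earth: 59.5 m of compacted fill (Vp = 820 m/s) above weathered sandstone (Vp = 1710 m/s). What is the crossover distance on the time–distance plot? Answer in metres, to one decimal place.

200.6 m

x_cross = 2h·√((V₂+V₁)/(V₂−V₁)).
(V₂+V₁)/(V₂−V₁) = (1710+820)/(1710−820) = 2.8427; √ = 1.6860.
x_cross = 2·59.5·1.6860 = 200.64 m.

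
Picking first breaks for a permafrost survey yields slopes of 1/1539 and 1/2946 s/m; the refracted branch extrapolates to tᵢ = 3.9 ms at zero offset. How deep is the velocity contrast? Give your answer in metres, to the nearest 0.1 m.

3.5 m

h = tᵢ·V₁·V₂ / (2·√(V₂²−V₁²)).
√(V₂²−V₁²) = √(2946² − 1539²) = 2512.0 m/s.
h = 0.0039 s × 1539 × 2946 / (2 × 2512.0) = 3.52 m.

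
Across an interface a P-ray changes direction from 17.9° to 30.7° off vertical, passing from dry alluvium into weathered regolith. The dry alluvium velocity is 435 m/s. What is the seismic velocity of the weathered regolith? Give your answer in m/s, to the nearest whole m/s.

723 m/s

sin 17.9° = 0.3074; sin 30.7° = 0.5105.
V₂ = V₁·(sin θ₂/sin θ₁) = 435·(0.5105/0.3074) = 722.57 m/s.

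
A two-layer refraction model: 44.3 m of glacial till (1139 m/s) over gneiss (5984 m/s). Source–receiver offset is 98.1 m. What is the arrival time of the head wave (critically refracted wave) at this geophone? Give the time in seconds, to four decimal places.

t = x/V₂ + 2h·√(V₂²−V₁²)/(V₁V₂).
√(V₂²−V₁²) = √(5984²−1139²) = 5874.6 m/s; delay term = 2·44.3·5874.6/(1139·5984) = 0.07637 s.
t = 98.1/5984 + 0.07637 = 0.09276 s.

0.0928 s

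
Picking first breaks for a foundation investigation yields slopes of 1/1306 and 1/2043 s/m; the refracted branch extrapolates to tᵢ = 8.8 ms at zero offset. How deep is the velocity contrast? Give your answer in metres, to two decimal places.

θ_c = arcsin(1306/2043) = 39.74°; cos θ_c = 0.7690.
tᵢ = 2h cos θ_c/V₁ ⇒ h = tᵢ·V₁/(2 cos θ_c) = 0.0088·1306/(2·0.7690) = 7.47 m.

7.47 m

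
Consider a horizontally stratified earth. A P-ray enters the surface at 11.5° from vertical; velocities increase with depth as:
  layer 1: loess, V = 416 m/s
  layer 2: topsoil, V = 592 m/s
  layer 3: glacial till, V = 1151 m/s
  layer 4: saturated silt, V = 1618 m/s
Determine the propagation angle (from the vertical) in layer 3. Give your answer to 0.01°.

33.48°

Ray parameter p = sin 11.5° / 416 = 4.7925e-04 s/m.
sin θ_3 = p·V_3 = 4.7925e-04 × 1151 = 0.5516.
θ_3 = arcsin 0.5516 = 33.48°.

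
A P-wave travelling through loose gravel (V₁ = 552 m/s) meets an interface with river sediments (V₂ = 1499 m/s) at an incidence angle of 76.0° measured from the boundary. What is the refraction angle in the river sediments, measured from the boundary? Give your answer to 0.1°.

Angle from the normal: 90° − 76.0° = 14.0°.
Snell's law: sin θ₂ = (V₂/V₁)·sin θ₁ = (1499/552)·sin 14.0° = 0.6570.
θ₂ = sin⁻¹(0.6570) = 41.07° (from vertical).
From the interface: 90° − 41.07° = 48.93°.

48.9°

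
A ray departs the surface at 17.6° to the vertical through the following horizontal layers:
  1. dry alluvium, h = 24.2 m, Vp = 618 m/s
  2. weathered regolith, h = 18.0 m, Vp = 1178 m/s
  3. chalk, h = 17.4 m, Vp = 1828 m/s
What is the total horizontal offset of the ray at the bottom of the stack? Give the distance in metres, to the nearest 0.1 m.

55.2 m

p = sin θ₁/V₁ = sin 17.6°/618 = 4.8927e-04 s/m is conserved through the stack.
Layer 1: θ = 17.60°; offset = 24.2·tan 17.60° = 7.677 m.
Layer 2: sin θ = p·1178 = 0.5764 → θ = 35.20°; offset = 18.0·tan 35.20° = 12.695 m.
Layer 3: sin θ = p·1828 = 0.8944 → θ = 63.43°; offset = 17.4·tan 63.43° = 34.792 m.
Σ offsets = 55.164 m.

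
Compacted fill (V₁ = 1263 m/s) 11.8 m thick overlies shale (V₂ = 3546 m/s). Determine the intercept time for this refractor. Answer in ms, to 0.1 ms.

17.5 ms

tᵢ = 2h·√(V₂²−V₁²)/(V₁V₂).
√(V₂²−V₁²) = √(3546²−1263²) = 3313.4 m/s.
tᵢ = 2·11.8·3313.4/(1263·3546) = 0.01746 s.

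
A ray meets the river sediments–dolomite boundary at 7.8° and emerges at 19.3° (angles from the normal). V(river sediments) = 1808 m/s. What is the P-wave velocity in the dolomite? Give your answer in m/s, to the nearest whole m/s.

sin 7.8° = 0.1357; sin 19.3° = 0.3305.
V₂ = V₁·(sin θ₂/sin θ₁) = 1808·(0.3305/0.1357) = 4403.11 m/s.

4403 m/s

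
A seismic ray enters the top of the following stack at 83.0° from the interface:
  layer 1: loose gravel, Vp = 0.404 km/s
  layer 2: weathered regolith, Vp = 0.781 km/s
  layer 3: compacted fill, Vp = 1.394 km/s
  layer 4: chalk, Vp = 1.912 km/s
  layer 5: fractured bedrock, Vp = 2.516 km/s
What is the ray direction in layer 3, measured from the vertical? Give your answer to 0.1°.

24.9°

From the normal: θ₁ = 90° − 83.0° = 7.0°.
Ray parameter p = sin 7.0° / 0.404 = 3.0166e-01 s/km.
sin θ_3 = p·V_3 = 3.0166e-01 × 1.394 = 0.4205.
θ_3 = 24.87° from the vertical.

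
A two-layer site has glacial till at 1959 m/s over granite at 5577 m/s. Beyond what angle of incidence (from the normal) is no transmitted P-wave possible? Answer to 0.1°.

20.6°

At critical incidence the refracted ray runs along the interface (θ₂ = 90°), so sin θ_c = V₁/V₂.
θ_c = arcsin(1959/5577) = arcsin 0.3513 = 20.56°.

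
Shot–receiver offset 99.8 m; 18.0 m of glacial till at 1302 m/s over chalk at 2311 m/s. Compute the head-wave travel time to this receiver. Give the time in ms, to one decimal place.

t = x/V₂ + 2h·√(V₂²−V₁²)/(V₁V₂).
√(V₂²−V₁²) = √(2311²−1302²) = 1909.3 m/s; delay term = 2·18.0·1909.3/(1302·2311) = 0.02284 s.
t = 99.8/2311 + 0.02284 = 0.06603 s.

66.0 ms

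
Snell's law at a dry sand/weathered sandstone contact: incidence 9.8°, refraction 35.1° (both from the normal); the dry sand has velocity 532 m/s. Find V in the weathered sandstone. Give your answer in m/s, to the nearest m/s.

1797 m/s

Snell's law: sin 9.8°/V₁ = sin 35.1°/V₂.
V₂ = V₁·sin 35.1°/sin 9.8° = 532 × 3.3782 = 1797.21 m/s.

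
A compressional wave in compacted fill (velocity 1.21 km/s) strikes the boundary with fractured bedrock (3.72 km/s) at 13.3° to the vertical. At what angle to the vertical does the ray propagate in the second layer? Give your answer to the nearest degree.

45°

sin θ₁/V₁ = sin θ₂/V₂ ⇒ sin θ₂ = 3.72·sin 13.3°/1.21 = 3.72·0.2300/1.21 = 0.7073.
θ₂ = arcsin 0.7073 = 45.01° from the normal.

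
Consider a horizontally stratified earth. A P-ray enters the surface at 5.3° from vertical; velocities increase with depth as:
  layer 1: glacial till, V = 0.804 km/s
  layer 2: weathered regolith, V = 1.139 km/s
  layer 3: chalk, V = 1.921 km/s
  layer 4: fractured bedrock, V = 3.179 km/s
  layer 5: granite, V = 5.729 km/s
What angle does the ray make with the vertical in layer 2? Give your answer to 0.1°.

Snell's law across each interface conserves sin θ / V, so sin θ_2 = V_2·sin θ₁/V₁.
sin θ_2 = 1.139 × sin 5.3° / 0.804 = 0.1309.
θ_2 = arcsin 0.1309 = 7.52°.

7.5°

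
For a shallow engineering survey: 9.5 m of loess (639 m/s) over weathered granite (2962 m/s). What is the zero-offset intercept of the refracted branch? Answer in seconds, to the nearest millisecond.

0.029 s

tᵢ = 2h·√(V₂²−V₁²)/(V₁V₂).
√(V₂²−V₁²) = √(2962²−639²) = 2892.3 m/s.
tᵢ = 2·9.5·2892.3/(639·2962) = 0.02903 s.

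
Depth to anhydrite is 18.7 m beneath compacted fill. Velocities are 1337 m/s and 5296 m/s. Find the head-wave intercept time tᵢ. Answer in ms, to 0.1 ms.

θ_c = arcsin(V₁/V₂) = arcsin(1337/5296) = 14.62°; cos θ_c = 0.9676.
tᵢ = 2h·cos θ_c / V₁ = 2·18.7·0.9676 / 1337 = 0.02707 s.

27.1 ms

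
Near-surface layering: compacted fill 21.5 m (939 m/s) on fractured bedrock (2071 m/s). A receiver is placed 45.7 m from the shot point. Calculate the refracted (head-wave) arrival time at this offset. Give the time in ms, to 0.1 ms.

t = x/V₂ + 2h·√(V₂²−V₁²)/(V₁V₂).
√(V₂²−V₁²) = √(2071²−939²) = 1845.9 m/s; delay term = 2·21.5·1845.9/(939·2071) = 0.04082 s.
t = 45.7/2071 + 0.04082 = 0.06288 s.

62.9 ms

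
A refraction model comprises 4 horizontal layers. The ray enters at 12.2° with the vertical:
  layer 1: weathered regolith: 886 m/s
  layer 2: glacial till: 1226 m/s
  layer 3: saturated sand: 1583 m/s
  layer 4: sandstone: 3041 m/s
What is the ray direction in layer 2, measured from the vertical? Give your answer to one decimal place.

Snell's law across each interface conserves sin θ / V, so sin θ_2 = V_2·sin θ₁/V₁.
sin θ_2 = 1226 × sin 12.2° / 886 = 0.2924.
θ_2 = 17.00° from the vertical.

17.0°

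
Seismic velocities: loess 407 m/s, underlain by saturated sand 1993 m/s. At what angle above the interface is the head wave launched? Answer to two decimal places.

At critical incidence the refracted ray runs along the interface (θ₂ = 90°), so sin θ_c = V₁/V₂.
θ_c = arcsin(407/1993) = arcsin 0.2042 = 11.78°.
Measured from the interface: 90° − 11.78° = 78.22°.

78.22°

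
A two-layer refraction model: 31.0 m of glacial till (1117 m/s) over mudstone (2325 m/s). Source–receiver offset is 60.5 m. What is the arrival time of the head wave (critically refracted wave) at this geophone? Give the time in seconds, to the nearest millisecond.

θ_c = arcsin(V₁/V₂) = arcsin(1117/2325) = 28.71°, cos θ_c = 0.8770.
Intercept time tᵢ = 2h cos θ_c / V₁ = 2·31.0·0.8770/1117 = 0.04868 s.
t = x/V₂ + tᵢ = 60.5/2325 + 0.04868 = 0.07470 s.

0.075 s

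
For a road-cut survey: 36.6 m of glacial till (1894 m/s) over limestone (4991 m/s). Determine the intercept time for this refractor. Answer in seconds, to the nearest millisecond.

θ_c = arcsin(V₁/V₂) = arcsin(1894/4991) = 22.30°; cos θ_c = 0.9252.
tᵢ = 2h·cos θ_c / V₁ = 2·36.6·0.9252 / 1894 = 0.03576 s.

0.036 s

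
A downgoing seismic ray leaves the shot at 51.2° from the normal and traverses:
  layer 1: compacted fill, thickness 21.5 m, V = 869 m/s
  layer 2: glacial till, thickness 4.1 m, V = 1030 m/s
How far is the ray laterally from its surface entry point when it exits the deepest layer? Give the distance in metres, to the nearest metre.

p = sin θ₁/V₁ = sin 51.2°/869 = 8.9682e-04 s/m is conserved through the stack.
Layer 1: θ = 51.20°; offset = 21.5·tan 51.20° = 26.741 m.
Layer 2: sin θ = p·1030 = 0.9237 → θ = 67.48°; offset = 4.1·tan 67.48° = 9.887 m.
Σ offsets = 36.628 m.

37 m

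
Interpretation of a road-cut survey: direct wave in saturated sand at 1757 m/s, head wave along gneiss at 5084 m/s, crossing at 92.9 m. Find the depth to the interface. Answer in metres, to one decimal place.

32.4 m

x_cross = 2h·√((V₂+V₁)/(V₂−V₁)) → h = x_cross / (2·√((V₂+V₁)/(V₂−V₁))).
√((V₂+V₁)/(V₂−V₁)) = √((5084+1757)/(5084−1757)) = 1.4339.
h = 92.9 / (2·1.4339) = 32.39 m.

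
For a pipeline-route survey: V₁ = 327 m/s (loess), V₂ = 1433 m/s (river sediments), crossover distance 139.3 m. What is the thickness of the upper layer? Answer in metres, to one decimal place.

55.2 m

h = (x_cross/2)·√((V₂−V₁)/(V₂+V₁)).
(V₂−V₁)/(V₂+V₁) = (1433−327)/(1433+327) = 0.6284; √ = 0.7927.
h = (139.3/2)·0.7927 = 55.21 m.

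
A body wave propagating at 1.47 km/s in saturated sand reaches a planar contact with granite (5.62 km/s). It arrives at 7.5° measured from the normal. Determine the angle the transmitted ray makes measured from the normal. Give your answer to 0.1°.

Snell's law: sin θ₂ = (V₂/V₁)·sin θ₁ = (5.62/1.47)·sin 7.5° = 0.4990.
θ₂ = sin⁻¹(0.4990) = 29.94° (from vertical).

29.9°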